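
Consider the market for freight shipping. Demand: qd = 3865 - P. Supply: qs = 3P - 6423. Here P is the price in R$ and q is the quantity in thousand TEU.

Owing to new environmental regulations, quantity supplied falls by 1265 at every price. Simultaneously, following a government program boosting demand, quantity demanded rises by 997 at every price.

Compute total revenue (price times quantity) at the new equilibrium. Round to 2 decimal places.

Before the shock: 3865 - P = 3P - 6423 ⇒ 10288 = 4P ⇒ P = 2572, q = 1293.
The new curves are qd = 4862 - P (demand) and qs = 3P - 7688 (supply).
New equilibrium: 4862 - P = 3P - 7688 ⇒ 12550 = 4P ⇒ P = 3137.5, q = 1724.5.
New expenditure = 3137.5 × 1724.5 = 5410618.75.

5410618.75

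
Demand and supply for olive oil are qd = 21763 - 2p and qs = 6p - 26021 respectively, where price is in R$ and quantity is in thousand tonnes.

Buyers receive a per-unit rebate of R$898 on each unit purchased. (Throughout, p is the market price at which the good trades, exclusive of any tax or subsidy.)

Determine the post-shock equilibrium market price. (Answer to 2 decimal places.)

6197.50

Original equilibrium: 21763 - 2p = 6p - 26021 gives 47784 = 8p, so p = 5973 and q = 9817.
Since buyers' out-of-pocket price is the market price minus the rebate, the effective demand curve becomes qd = 23559 - 2p.
Clearing the new market: 23559 - 2p = 6p - 26021, so p = 6197.5 and q = 11164.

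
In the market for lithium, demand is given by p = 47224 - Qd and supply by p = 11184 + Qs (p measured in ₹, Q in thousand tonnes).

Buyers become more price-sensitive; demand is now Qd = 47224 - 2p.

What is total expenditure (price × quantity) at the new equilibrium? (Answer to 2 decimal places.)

161309916.44

Solve the original market: 47224 - p = p - 11184, hence p = 29204 and Q = 18020.
With the change applied: demand Qd = 47224 - 2p, supply Qs = p - 11184.
Equate the new curves: 47224 - 2p = p - 11184, giving 58408 = 3p, p = 58408/3 ≈ 19469.3333, Q = 24856/3 ≈ 8285.3333.
New expenditure = 19469.3333 × 8285.3333 = 161309916.44.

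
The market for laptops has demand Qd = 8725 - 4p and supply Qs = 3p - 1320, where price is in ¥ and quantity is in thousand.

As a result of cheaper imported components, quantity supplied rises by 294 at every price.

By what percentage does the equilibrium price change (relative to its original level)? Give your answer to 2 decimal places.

-2.93

Before the shock: 8725 - 4p = 3p - 1320 ⇒ 10045 = 7p ⇒ p = 1435, Q = 2985.
With the change applied: demand Qd = 8725 - 4p, supply Qs = 3p - 1026.
Clearing the new market: 8725 - 4p = 3p - 1026, so p = 1393 and Q = 3153.
%Δp = (1393 − 1435) / 1435 × 100 = -2.93%.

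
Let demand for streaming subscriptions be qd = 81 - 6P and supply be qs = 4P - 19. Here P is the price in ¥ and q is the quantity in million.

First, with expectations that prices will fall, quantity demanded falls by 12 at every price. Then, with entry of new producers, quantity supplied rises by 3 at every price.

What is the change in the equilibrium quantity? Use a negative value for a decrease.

-3

Initially, 81 - 6P = 4P - 19, so 100 = 10P and P = 10, q = 21.
With the change applied: demand qd = 69 - 6P, supply qs = 4P - 16.
Equate the new curves: 69 - 6P = 4P - 16, giving 85 = 10P, P = 8.5, q = 18.
Δq = 18 − 21 = -3.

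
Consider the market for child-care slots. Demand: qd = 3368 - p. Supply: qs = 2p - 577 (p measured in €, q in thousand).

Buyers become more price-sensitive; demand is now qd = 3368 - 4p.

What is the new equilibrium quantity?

738

Solve the original market: 3368 - p = 2p - 577, hence p = 1315 and q = 2053.
With the change applied: demand qd = 3368 - 4p, supply qs = 2p - 577.
Equate the new curves: 3368 - 4p = 2p - 577, giving 3945 = 6p, p = 657.5, q = 738.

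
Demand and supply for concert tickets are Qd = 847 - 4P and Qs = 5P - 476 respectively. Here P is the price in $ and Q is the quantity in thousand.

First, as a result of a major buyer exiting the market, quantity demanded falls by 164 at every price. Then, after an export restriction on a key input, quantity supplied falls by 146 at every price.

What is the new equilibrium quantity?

103

Before the shock: 847 - 4P = 5P - 476 ⇒ 1323 = 9P ⇒ P = 147, Q = 259.
After the shift, demand is Qd = 683 - 4P and supply is Qs = 5P - 622.
Setting them equal: 683 - 4P = 5P - 622 → 1305 = 9P, so P = 145 and Q = 103.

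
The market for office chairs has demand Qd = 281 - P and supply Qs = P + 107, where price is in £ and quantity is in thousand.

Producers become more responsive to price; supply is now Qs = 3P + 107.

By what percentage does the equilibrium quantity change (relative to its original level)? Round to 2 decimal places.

Solve the original market: 281 - P = P + 107, hence P = 87 and Q = 194.
After the shift, demand is Qd = 281 - P and supply is Qs = 3P + 107.
Setting them equal: 281 - P = 3P + 107 → 174 = 4P, so P = 43.5 and Q = 237.5.
%ΔQ = (237.5 − 194) / 194 × 100 = +22.42%.

+22.42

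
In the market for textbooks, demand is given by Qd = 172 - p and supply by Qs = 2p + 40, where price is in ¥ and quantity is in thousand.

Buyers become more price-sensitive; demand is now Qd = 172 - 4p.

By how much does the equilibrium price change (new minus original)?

-22

Solve the original market: 172 - p = 2p + 40, hence p = 44 and Q = 128.
With the change applied: demand Qd = 172 - 4p, supply Qs = 2p + 40.
Setting them equal: 172 - 4p = 2p + 40 → 132 = 6p, so p = 22 and Q = 84.
Δp = 22 − 44 = -22.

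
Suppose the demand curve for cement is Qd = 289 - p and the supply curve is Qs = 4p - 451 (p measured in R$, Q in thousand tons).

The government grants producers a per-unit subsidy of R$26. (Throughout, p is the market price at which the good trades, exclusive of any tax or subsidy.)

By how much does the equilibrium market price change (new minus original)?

Initially, 289 - p = 4p - 451, so 740 = 5p and p = 148, Q = 141.
Since sellers receive the price plus the subsidy, the effective supply curve becomes Qs = 4p - 347.
Clearing the new market: 289 - p = 4p - 347, so p = 127.2 and Q = 161.8.
Δp = 127.2 − 148 = -20.8.

-20.8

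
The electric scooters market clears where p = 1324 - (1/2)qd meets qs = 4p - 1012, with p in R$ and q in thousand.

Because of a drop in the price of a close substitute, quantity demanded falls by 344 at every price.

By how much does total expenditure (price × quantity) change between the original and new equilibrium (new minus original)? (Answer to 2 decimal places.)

-208616.89

Before the shock: 2648 - 2p = 4p - 1012 ⇒ 3660 = 6p ⇒ p = 610, q = 1428.
With the change applied: demand qd = 2304 - 2p, supply qs = 4p - 1012.
Equate the new curves: 2304 - 2p = 4p - 1012, giving 3316 = 6p, p = 1658/3 ≈ 552.6667, q = 3596/3 ≈ 1198.6667.
Expenditure moves from 610×1428 = 871080 to 552.6667×1198.6667 = 662463.1111; change = -208616.89.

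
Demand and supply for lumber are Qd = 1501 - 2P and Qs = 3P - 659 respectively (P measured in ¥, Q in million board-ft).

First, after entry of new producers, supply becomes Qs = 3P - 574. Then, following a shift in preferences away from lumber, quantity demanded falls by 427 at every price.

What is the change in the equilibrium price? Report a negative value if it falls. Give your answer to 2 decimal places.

Original equilibrium: 1501 - 2P = 3P - 659 gives 2160 = 5P, so P = 432 and Q = 637.
The shock moves the curves to Qd = 1074 - 2P and Qs = 3P - 574.
Clearing the new market: 1074 - 2P = 3P - 574, so P = 329.6 and Q = 414.8.
ΔP = 329.6 − 432 = -102.40.

-102.40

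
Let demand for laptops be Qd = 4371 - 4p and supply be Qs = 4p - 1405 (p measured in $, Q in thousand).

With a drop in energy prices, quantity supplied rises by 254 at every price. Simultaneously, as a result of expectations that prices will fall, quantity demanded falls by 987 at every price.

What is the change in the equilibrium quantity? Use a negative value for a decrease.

Before the shock: 4371 - 4p = 4p - 1405 ⇒ 5776 = 8p ⇒ p = 722, Q = 1483.
After the shift, demand is Qd = 3384 - 4p and supply is Qs = 4p - 1151.
Equate the new curves: 3384 - 4p = 4p - 1151, giving 4535 = 8p, p = 566.875, Q = 1116.5.
ΔQ = 1116.5 − 1483 = -366.5.

-366.5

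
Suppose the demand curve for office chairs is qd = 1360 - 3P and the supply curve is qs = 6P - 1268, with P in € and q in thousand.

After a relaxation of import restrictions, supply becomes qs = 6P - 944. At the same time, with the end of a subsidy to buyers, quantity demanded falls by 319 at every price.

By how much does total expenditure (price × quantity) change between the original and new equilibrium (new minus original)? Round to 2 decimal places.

-57663.93

Original equilibrium: 1360 - 3P = 6P - 1268 gives 2628 = 9P, so P = 292 and q = 484.
The shock moves the curves to qd = 1041 - 3P and qs = 6P - 944.
Setting them equal: 1041 - 3P = 6P - 944 → 1985 = 9P, so P = 1985/9 ≈ 220.5556 and q = 1138/3 ≈ 379.3333.
Expenditure moves from 292×484 = 141328 to 220.5556×379.3333 = 83664.0741; change = -57663.93.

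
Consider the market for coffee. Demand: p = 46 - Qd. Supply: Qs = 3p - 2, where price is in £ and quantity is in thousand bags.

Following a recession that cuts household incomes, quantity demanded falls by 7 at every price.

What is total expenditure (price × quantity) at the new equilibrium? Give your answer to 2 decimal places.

294.69

Original equilibrium: 46 - p = 3p - 2 gives 48 = 4p, so p = 12 and Q = 34.
The shock moves the curves to Qd = 39 - p and Qs = 3p - 2.
New equilibrium: 39 - p = 3p - 2 ⇒ 41 = 4p ⇒ p = 10.25, Q = 28.75.
New expenditure = 10.25 × 28.75 = 294.69.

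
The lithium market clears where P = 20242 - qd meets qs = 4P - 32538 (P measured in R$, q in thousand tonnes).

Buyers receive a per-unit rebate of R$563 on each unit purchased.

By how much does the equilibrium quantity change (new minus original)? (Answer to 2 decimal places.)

Initially, 20242 - P = 4P - 32538, so 52780 = 5P and P = 10556, q = 9686.
Since buyers' out-of-pocket price is the market price minus the rebate, the effective demand curve becomes qd = 20805 - P.
Equate the new curves: 20805 - P = 4P - 32538, giving 53343 = 5P, P = 10668.6, q = 10136.4.
Δq = 10136.4 − 9686 = +450.40.

+450.40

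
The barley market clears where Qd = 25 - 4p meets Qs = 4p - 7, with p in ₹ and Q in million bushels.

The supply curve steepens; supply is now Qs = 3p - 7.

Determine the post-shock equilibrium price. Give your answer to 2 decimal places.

Solve the original market: 25 - 4p = 4p - 7, hence p = 4 and Q = 9.
With the change applied: demand Qd = 25 - 4p, supply Qs = 3p - 7.
Setting them equal: 25 - 4p = 3p - 7 → 32 = 7p, so p = 32/7 ≈ 4.5714 and Q = 47/7 ≈ 6.7143.

4.57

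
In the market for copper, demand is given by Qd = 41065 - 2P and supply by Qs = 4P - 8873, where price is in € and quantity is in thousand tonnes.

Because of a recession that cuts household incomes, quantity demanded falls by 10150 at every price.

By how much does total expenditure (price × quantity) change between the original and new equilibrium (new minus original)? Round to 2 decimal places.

Solve the original market: 41065 - 2P = 4P - 8873, hence P = 8323 and Q = 24419.
After the shift, demand is Qd = 30915 - 2P and supply is Qs = 4P - 8873.
New equilibrium: 30915 - 2P = 4P - 8873 ⇒ 39788 = 6P ⇒ P = 19894/3 ≈ 6631.3333, Q = 52957/3 ≈ 17652.3333.
Expenditure moves from 8323×24419 = 203239337 to 6631.3333×17652.3333 = 117058506.4444; change = -86180830.56.

-86180830.56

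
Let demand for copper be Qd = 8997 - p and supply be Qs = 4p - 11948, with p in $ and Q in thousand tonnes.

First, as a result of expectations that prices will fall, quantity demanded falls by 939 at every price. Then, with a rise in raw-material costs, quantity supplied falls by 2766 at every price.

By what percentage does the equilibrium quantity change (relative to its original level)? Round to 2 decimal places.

Initially, 8997 - p = 4p - 11948, so 20945 = 5p and p = 4189, Q = 4808.
The new curves are Qd = 8058 - p (demand) and Qs = 4p - 14714 (supply).
New equilibrium: 8058 - p = 4p - 14714 ⇒ 22772 = 5p ⇒ p = 4554.4, Q = 3503.6.
%ΔQ = (3503.6 − 4808) / 4808 × 100 = -27.13%.

-27.13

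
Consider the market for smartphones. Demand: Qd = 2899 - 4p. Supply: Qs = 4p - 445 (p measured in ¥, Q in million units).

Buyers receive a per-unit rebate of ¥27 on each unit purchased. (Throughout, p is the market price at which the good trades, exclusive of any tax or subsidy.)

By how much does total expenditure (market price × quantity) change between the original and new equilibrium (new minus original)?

Before the shock: 2899 - 4p = 4p - 445 ⇒ 3344 = 8p ⇒ p = 418, Q = 1227.
Since buyers' out-of-pocket price is the market price minus the rebate, the effective demand curve becomes Qd = 3007 - 4p.
New equilibrium: 3007 - 4p = 4p - 445 ⇒ 3452 = 8p ⇒ p = 431.5, Q = 1281.
Expenditure moves from 418×1227 = 512886 to 431.5×1281 = 552751.5; change = +39865.5.

+39865.5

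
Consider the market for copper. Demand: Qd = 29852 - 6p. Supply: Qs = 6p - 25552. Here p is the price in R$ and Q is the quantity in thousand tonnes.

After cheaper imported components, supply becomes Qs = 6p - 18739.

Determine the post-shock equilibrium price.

Original equilibrium: 29852 - 6p = 6p - 25552 gives 55404 = 12p, so p = 4617 and Q = 2150.
After the shift, demand is Qd = 29852 - 6p and supply is Qs = 6p - 18739.
Equate the new curves: 29852 - 6p = 6p - 18739, giving 48591 = 12p, p = 4049.25, Q = 5556.5.

4049.25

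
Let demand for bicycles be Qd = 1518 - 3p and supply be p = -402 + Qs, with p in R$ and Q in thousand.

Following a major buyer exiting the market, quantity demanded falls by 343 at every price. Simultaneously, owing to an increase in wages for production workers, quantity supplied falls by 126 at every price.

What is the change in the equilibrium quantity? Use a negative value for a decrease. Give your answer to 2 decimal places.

Before the shock: 1518 - 3p = p + 402 ⇒ 1116 = 4p ⇒ p = 279, Q = 681.
The shock moves the curves to Qd = 1175 - 3p and Qs = p + 276.
Setting them equal: 1175 - 3p = p + 276 → 899 = 4p, so p = 224.75 and Q = 500.75.
ΔQ = 500.75 − 681 = -180.25.

-180.25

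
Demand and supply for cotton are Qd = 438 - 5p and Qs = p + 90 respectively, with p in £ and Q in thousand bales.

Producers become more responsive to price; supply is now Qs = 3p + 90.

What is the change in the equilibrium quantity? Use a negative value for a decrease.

+72.5

Initially, 438 - 5p = p + 90, so 348 = 6p and p = 58, Q = 148.
The new curves are Qd = 438 - 5p (demand) and Qs = 3p + 90 (supply).
New equilibrium: 438 - 5p = 3p + 90 ⇒ 348 = 8p ⇒ p = 43.5, Q = 220.5.
ΔQ = 220.5 − 148 = +72.5.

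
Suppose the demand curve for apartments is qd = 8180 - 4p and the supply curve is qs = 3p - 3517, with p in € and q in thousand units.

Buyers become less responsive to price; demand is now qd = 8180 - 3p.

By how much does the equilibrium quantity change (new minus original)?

+835.5

Before the shock: 8180 - 4p = 3p - 3517 ⇒ 11697 = 7p ⇒ p = 1671, q = 1496.
With the change applied: demand qd = 8180 - 3p, supply qs = 3p - 3517.
New equilibrium: 8180 - 3p = 3p - 3517 ⇒ 11697 = 6p ⇒ p = 1949.5, q = 2331.5.
Δq = 2331.5 − 1496 = +835.5.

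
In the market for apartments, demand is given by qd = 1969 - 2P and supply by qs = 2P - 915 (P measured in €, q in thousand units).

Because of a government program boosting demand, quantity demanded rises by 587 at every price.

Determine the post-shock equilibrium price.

867.75

Original equilibrium: 1969 - 2P = 2P - 915 gives 2884 = 4P, so P = 721 and q = 527.
The new curves are qd = 2556 - 2P (demand) and qs = 2P - 915 (supply).
Setting them equal: 2556 - 2P = 2P - 915 → 3471 = 4P, so P = 867.75 and q = 820.5.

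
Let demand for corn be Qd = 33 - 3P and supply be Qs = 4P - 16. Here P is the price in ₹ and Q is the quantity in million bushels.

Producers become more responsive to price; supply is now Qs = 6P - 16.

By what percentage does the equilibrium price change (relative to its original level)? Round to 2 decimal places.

-22.22

Before the shock: 33 - 3P = 4P - 16 ⇒ 49 = 7P ⇒ P = 7, Q = 12.
The new curves are Qd = 33 - 3P (demand) and Qs = 6P - 16 (supply).
Equate the new curves: 33 - 3P = 6P - 16, giving 49 = 9P, P = 49/9 ≈ 5.4444, Q = 50/3 ≈ 16.6667.
%ΔP = (5.4444 − 7) / 7 × 100 = -22.22%.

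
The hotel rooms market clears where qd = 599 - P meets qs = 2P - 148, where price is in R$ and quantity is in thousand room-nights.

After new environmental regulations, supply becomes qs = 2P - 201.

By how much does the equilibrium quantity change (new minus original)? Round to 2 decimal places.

Original equilibrium: 599 - P = 2P - 148 gives 747 = 3P, so P = 249 and q = 350.
The new curves are qd = 599 - P (demand) and qs = 2P - 201 (supply).
Clearing the new market: 599 - P = 2P - 201, so P = 800/3 ≈ 266.6667 and q = 997/3 ≈ 332.3333.
Δq = 332.3333 − 350 = -17.67.

-17.67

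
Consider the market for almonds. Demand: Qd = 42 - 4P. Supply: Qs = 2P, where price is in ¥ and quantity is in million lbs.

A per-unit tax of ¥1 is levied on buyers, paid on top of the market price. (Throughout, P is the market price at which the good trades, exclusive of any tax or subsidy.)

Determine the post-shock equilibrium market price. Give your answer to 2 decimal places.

Before the shock: 42 - 4P = 2P ⇒ 42 = 6P ⇒ P = 7, Q = 14.
Since buyers pay the price plus the tax, the effective demand curve becomes Qd = 38 - 4P.
Equate the new curves: 38 - 4P = 2P, giving 38 = 6P, P = 19/3 ≈ 6.3333, Q = 38/3 ≈ 12.6667.

6.33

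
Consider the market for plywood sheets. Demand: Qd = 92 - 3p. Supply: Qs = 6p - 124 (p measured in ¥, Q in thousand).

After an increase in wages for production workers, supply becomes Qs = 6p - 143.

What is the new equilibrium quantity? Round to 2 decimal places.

Original equilibrium: 92 - 3p = 6p - 124 gives 216 = 9p, so p = 24 and Q = 20.
After the shift, demand is Qd = 92 - 3p and supply is Qs = 6p - 143.
Setting them equal: 92 - 3p = 6p - 143 → 235 = 9p, so p = 235/9 ≈ 26.1111 and Q = 41/3 ≈ 13.6667.

13.67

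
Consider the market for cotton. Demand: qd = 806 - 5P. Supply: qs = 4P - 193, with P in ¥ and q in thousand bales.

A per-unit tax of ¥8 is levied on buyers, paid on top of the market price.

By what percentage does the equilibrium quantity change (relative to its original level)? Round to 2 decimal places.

Before the shock: 806 - 5P = 4P - 193 ⇒ 999 = 9P ⇒ P = 111, q = 251.
Since buyers pay the price plus the tax, the effective demand curve becomes qd = 766 - 5P.
Setting them equal: 766 - 5P = 4P - 193 → 959 = 9P, so P = 959/9 ≈ 106.5556 and q = 2099/9 ≈ 233.2222.
%Δq = (233.2222 − 251) / 251 × 100 = -7.08%.

-7.08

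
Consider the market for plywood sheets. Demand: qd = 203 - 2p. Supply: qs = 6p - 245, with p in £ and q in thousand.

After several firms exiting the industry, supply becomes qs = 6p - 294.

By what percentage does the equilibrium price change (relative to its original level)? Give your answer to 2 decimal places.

+10.94

Original equilibrium: 203 - 2p = 6p - 245 gives 448 = 8p, so p = 56 and q = 91.
The new curves are qd = 203 - 2p (demand) and qs = 6p - 294 (supply).
New equilibrium: 203 - 2p = 6p - 294 ⇒ 497 = 8p ⇒ p = 62.125, q = 78.75.
%Δp = (62.125 − 56) / 56 × 100 = +10.94%.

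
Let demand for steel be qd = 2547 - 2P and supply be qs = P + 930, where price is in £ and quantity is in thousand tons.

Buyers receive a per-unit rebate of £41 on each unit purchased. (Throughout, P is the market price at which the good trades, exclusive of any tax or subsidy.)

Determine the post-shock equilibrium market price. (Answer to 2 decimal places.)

566.33

Solve the original market: 2547 - 2P = P + 930, hence P = 539 and q = 1469.
Since buyers' out-of-pocket price is the market price minus the rebate, the effective demand curve becomes qd = 2629 - 2P.
Equate the new curves: 2629 - 2P = P + 930, giving 1699 = 3P, P = 1699/3 ≈ 566.3333, q = 4489/3 ≈ 1496.3333.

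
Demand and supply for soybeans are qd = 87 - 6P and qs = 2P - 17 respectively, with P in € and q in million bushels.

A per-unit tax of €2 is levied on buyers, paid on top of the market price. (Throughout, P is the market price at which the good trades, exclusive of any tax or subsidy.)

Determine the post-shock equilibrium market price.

11.5

Before the shock: 87 - 6P = 2P - 17 ⇒ 104 = 8P ⇒ P = 13, q = 9.
Since buyers pay the price plus the tax, the effective demand curve becomes qd = 75 - 6P.
Clearing the new market: 75 - 6P = 2P - 17, so P = 11.5 and q = 6.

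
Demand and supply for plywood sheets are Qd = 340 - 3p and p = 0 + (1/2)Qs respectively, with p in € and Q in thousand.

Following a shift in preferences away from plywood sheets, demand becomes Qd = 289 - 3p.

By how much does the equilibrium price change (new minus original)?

-10.2

Solve the original market: 340 - 3p = 2p, hence p = 68 and Q = 136.
With the change applied: demand Qd = 289 - 3p, supply Qs = 2p.
Clearing the new market: 289 - 3p = 2p, so p = 57.8 and Q = 115.6.
Δp = 57.8 − 68 = -10.2.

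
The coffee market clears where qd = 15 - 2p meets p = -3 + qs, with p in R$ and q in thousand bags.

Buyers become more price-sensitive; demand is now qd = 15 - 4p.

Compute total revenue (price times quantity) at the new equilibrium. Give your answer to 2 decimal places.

12.96

Initially, 15 - 2p = p + 3, so 12 = 3p and p = 4, q = 7.
With the change applied: demand qd = 15 - 4p, supply qs = p + 3.
Setting them equal: 15 - 4p = p + 3 → 12 = 5p, so p = 2.4 and q = 5.4.
New expenditure = 2.4 × 5.4 = 12.96.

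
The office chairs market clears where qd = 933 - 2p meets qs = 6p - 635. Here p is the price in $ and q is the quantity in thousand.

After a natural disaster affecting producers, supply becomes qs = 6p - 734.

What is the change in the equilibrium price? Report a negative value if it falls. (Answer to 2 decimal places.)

+12.38

Initially, 933 - 2p = 6p - 635, so 1568 = 8p and p = 196, q = 541.
With the change applied: demand qd = 933 - 2p, supply qs = 6p - 734.
Setting them equal: 933 - 2p = 6p - 734 → 1667 = 8p, so p = 208.375 and q = 516.25.
Δp = 208.375 − 196 = +12.38.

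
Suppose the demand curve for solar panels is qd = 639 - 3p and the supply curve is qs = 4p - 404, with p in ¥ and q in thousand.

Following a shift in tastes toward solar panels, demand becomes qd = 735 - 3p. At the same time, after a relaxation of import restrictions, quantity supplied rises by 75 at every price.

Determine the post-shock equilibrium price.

Initially, 639 - 3p = 4p - 404, so 1043 = 7p and p = 149, q = 192.
After the shift, demand is qd = 735 - 3p and supply is qs = 4p - 329.
Setting them equal: 735 - 3p = 4p - 329 → 1064 = 7p, so p = 152 and q = 279.

152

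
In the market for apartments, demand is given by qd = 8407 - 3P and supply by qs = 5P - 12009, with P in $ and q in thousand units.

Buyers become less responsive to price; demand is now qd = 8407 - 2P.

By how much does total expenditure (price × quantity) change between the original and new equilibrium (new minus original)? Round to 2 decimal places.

Before the shock: 8407 - 3P = 5P - 12009 ⇒ 20416 = 8P ⇒ P = 2552, q = 751.
After the shift, demand is qd = 8407 - 2P and supply is qs = 5P - 12009.
Setting them equal: 8407 - 2P = 5P - 12009 → 20416 = 7P, so P = 20416/7 ≈ 2916.5714 and q = 18017/7 ≈ 2573.8571.
Expenditure moves from 2552×751 = 1916552 to 2916.5714×2573.8571 = 7506838.2041; change = +5590286.20.

+5590286.20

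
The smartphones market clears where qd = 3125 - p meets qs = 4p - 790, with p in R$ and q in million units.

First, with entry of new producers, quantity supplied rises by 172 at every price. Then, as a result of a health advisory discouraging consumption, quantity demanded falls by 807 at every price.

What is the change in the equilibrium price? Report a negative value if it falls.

Original equilibrium: 3125 - p = 4p - 790 gives 3915 = 5p, so p = 783 and q = 2342.
With the change applied: demand qd = 2318 - p, supply qs = 4p - 618.
New equilibrium: 2318 - p = 4p - 618 ⇒ 2936 = 5p ⇒ p = 587.2, q = 1730.8.
Δp = 587.2 − 783 = -195.8.

-195.8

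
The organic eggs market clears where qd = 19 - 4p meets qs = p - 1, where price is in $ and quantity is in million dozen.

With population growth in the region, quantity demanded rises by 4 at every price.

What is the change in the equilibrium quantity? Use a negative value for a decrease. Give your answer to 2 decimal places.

+0.80

Initially, 19 - 4p = p - 1, so 20 = 5p and p = 4, q = 3.
The shock moves the curves to qd = 23 - 4p and qs = p - 1.
Clearing the new market: 23 - 4p = p - 1, so p = 4.8 and q = 3.8.
Δq = 3.8 − 3 = +0.80.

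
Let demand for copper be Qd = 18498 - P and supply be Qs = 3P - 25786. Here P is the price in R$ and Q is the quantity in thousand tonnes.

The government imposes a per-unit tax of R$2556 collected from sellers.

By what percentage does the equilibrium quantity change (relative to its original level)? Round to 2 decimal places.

Solve the original market: 18498 - P = 3P - 25786, hence P = 11071 and Q = 7427.
Since sellers keep the price net of the tax, the effective supply curve becomes Qs = 3P - 33454.
New equilibrium: 18498 - P = 3P - 33454 ⇒ 51952 = 4P ⇒ P = 12988, Q = 5510.
%ΔQ = (5510 − 7427) / 7427 × 100 = -25.81%.

-25.81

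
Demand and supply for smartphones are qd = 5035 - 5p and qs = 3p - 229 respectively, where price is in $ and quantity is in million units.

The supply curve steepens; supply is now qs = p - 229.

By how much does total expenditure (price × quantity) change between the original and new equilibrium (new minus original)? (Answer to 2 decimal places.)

-579405.56

Solve the original market: 5035 - 5p = 3p - 229, hence p = 658 and q = 1745.
After the shift, demand is qd = 5035 - 5p and supply is qs = p - 229.
Setting them equal: 5035 - 5p = p - 229 → 5264 = 6p, so p = 2632/3 ≈ 877.3333 and q = 1945/3 ≈ 648.3333.
Expenditure moves from 658×1745 = 1148210 to 877.3333×648.3333 = 568804.4444; change = -579405.56.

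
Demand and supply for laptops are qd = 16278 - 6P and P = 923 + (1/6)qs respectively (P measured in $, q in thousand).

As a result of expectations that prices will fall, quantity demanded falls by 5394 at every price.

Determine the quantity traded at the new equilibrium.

2673

Solve the original market: 16278 - 6P = 6P - 5538, hence P = 1818 and q = 5370.
The shock moves the curves to qd = 10884 - 6P and qs = 6P - 5538.
Setting them equal: 10884 - 6P = 6P - 5538 → 16422 = 12P, so P = 1368.5 and q = 2673.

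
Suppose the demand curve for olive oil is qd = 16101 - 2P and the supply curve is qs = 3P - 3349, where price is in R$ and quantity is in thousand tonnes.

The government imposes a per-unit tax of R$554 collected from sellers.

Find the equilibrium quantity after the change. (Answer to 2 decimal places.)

Initially, 16101 - 2P = 3P - 3349, so 19450 = 5P and P = 3890, q = 8321.
Since sellers keep the price net of the tax, the effective supply curve becomes qs = 3P - 5011.
Setting them equal: 16101 - 2P = 3P - 5011 → 21112 = 5P, so P = 4222.4 and q = 7656.2.

7656.20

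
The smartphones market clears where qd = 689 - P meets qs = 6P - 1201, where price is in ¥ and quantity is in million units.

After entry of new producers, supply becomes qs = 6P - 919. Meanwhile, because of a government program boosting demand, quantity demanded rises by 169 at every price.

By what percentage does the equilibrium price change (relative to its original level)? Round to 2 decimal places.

Initially, 689 - P = 6P - 1201, so 1890 = 7P and P = 270, q = 419.
With the change applied: demand qd = 858 - P, supply qs = 6P - 919.
Setting them equal: 858 - P = 6P - 919 → 1777 = 7P, so P = 1777/7 ≈ 253.8571 and q = 4229/7 ≈ 604.1429.
%ΔP = (253.8571 − 270) / 270 × 100 = -5.98%.

-5.98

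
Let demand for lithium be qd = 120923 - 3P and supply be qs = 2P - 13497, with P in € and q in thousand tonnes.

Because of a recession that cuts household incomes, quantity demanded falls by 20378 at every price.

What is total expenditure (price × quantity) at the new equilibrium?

Before the shock: 120923 - 3P = 2P - 13497 ⇒ 134420 = 5P ⇒ P = 26884, q = 40271.
The shock moves the curves to qd = 100545 - 3P and qs = 2P - 13497.
New equilibrium: 100545 - 3P = 2P - 13497 ⇒ 114042 = 5P ⇒ P = 22808.4, q = 32119.8.
New expenditure = 22808.4 × 32119.8 = 732601246.32.

732601246.32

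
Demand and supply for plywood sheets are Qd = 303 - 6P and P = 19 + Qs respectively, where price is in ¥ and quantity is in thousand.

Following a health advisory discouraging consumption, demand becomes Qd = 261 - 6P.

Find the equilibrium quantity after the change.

21

Initially, 303 - 6P = P - 19, so 322 = 7P and P = 46, Q = 27.
The shock moves the curves to Qd = 261 - 6P and Qs = P - 19.
Setting them equal: 261 - 6P = P - 19 → 280 = 7P, so P = 40 and Q = 21.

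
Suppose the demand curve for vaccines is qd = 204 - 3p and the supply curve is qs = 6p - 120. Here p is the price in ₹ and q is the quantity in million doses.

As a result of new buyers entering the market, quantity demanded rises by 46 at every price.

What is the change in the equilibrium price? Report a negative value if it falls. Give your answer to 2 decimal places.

Before the shock: 204 - 3p = 6p - 120 ⇒ 324 = 9p ⇒ p = 36, q = 96.
The new curves are qd = 250 - 3p (demand) and qs = 6p - 120 (supply).
New equilibrium: 250 - 3p = 6p - 120 ⇒ 370 = 9p ⇒ p = 370/9 ≈ 41.1111, q = 380/3 ≈ 126.6667.
Δp = 41.1111 − 36 = +5.11.

+5.11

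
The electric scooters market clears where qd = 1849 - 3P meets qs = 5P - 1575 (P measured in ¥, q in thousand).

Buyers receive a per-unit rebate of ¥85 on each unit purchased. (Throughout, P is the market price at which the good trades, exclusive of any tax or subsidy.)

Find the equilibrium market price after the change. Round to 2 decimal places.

459.88

Original equilibrium: 1849 - 3P = 5P - 1575 gives 3424 = 8P, so P = 428 and q = 565.
Since buyers' out-of-pocket price is the market price minus the rebate, the effective demand curve becomes qd = 2104 - 3P.
New equilibrium: 2104 - 3P = 5P - 1575 ⇒ 3679 = 8P ⇒ P = 459.875, q = 724.375.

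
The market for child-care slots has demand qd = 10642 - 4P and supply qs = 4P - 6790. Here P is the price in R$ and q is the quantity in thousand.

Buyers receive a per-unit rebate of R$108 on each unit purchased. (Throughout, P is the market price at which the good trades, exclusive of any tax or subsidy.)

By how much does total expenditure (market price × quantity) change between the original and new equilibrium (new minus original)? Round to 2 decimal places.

Solve the original market: 10642 - 4P = 4P - 6790, hence P = 2179 and q = 1926.
Since buyers' out-of-pocket price is the market price minus the rebate, the effective demand curve becomes qd = 11074 - 4P.
Setting them equal: 11074 - 4P = 4P - 6790 → 17864 = 8P, so P = 2233 and q = 2142.
Expenditure moves from 2179×1926 = 4196754 to 2233×2142 = 4783086; change = +586332.00.

+586332.00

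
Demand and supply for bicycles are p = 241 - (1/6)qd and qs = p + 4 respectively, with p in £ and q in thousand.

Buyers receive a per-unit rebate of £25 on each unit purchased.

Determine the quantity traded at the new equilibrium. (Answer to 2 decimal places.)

Solve the original market: 1446 - 6p = p + 4, hence p = 206 and q = 210.
Since buyers' out-of-pocket price is the market price minus the rebate, the effective demand curve becomes qd = 1596 - 6p.
Clearing the new market: 1596 - 6p = p + 4, so p = 1592/7 ≈ 227.4286 and q = 1620/7 ≈ 231.4286.

231.43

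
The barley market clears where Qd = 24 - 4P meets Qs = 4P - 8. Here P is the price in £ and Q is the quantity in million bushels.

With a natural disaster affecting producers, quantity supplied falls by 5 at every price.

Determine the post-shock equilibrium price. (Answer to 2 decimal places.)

4.63

Original equilibrium: 24 - 4P = 4P - 8 gives 32 = 8P, so P = 4 and Q = 8.
The shock moves the curves to Qd = 24 - 4P and Qs = 4P - 13.
New equilibrium: 24 - 4P = 4P - 13 ⇒ 37 = 8P ⇒ P = 4.625, Q = 5.5.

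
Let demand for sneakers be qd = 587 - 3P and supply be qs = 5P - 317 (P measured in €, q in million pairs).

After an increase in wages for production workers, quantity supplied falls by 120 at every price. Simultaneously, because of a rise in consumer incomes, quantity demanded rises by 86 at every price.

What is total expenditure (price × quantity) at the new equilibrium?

Solve the original market: 587 - 3P = 5P - 317, hence P = 113 and q = 248.
The new curves are qd = 673 - 3P (demand) and qs = 5P - 437 (supply).
Clearing the new market: 673 - 3P = 5P - 437, so P = 138.75 and q = 256.75.
New expenditure = 138.75 × 256.75 = 35624.0625.

35624.0625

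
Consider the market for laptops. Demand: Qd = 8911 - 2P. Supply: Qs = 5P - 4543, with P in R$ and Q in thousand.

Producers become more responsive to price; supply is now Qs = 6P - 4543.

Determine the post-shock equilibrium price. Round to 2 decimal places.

Initially, 8911 - 2P = 5P - 4543, so 13454 = 7P and P = 1922, Q = 5067.
With the change applied: demand Qd = 8911 - 2P, supply Qs = 6P - 4543.
Clearing the new market: 8911 - 2P = 6P - 4543, so P = 1681.75 and Q = 5547.5.

1681.75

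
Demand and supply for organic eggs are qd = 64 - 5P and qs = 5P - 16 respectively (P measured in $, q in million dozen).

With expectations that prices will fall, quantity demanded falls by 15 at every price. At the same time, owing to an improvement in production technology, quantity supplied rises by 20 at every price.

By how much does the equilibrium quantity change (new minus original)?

Original equilibrium: 64 - 5P = 5P - 16 gives 80 = 10P, so P = 8 and q = 24.
With the change applied: demand qd = 49 - 5P, supply qs = 5P + 4.
New equilibrium: 49 - 5P = 5P + 4 ⇒ 45 = 10P ⇒ P = 4.5, q = 26.5.
Δq = 26.5 − 24 = +2.5.

+2.5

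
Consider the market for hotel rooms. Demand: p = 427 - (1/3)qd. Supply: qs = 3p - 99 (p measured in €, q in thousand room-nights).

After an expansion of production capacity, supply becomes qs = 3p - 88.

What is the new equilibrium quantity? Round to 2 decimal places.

Initially, 1281 - 3p = 3p - 99, so 1380 = 6p and p = 230, q = 591.
The new curves are qd = 1281 - 3p (demand) and qs = 3p - 88 (supply).
Equate the new curves: 1281 - 3p = 3p - 88, giving 1369 = 6p, p = 1369/6 ≈ 228.1667, q = 596.5.

596.50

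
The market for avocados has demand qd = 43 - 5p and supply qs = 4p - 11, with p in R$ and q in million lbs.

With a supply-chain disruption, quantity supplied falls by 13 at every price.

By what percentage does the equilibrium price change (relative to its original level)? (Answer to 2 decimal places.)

+24.07

Solve the original market: 43 - 5p = 4p - 11, hence p = 6 and q = 13.
With the change applied: demand qd = 43 - 5p, supply qs = 4p - 24.
Clearing the new market: 43 - 5p = 4p - 24, so p = 67/9 ≈ 7.4444 and q = 52/9 ≈ 5.7778.
%Δp = (7.4444 − 6) / 6 × 100 = +24.07%.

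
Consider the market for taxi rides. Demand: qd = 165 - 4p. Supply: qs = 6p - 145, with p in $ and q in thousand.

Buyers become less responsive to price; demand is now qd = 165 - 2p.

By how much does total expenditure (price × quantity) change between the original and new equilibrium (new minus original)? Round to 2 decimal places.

+2119.63

Solve the original market: 165 - 4p = 6p - 145, hence p = 31 and q = 41.
The shock moves the curves to qd = 165 - 2p and qs = 6p - 145.
Equate the new curves: 165 - 2p = 6p - 145, giving 310 = 8p, p = 38.75, q = 87.5.
Expenditure moves from 31×41 = 1271 to 38.75×87.5 = 3390.625; change = +2119.63.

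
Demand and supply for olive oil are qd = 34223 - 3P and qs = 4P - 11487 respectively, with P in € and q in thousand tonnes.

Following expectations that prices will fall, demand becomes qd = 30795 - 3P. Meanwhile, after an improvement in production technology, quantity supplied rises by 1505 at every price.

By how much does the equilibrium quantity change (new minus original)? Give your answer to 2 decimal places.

Before the shock: 34223 - 3P = 4P - 11487 ⇒ 45710 = 7P ⇒ P = 6530, q = 14633.
The shock moves the curves to qd = 30795 - 3P and qs = 4P - 9982.
Equate the new curves: 30795 - 3P = 4P - 9982, giving 40777 = 7P, P = 40777/7 ≈ 5825.2857, q = 93234/7 ≈ 13319.1429.
Δq = 13319.1429 − 14633 = -1313.86.

-1313.86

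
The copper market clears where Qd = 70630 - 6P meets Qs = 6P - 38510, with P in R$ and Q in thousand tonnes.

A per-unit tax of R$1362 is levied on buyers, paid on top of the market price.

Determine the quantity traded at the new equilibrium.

11974

Initially, 70630 - 6P = 6P - 38510, so 109140 = 12P and P = 9095, Q = 16060.
Since buyers pay the price plus the tax, the effective demand curve becomes Qd = 62458 - 6P.
Equate the new curves: 62458 - 6P = 6P - 38510, giving 100968 = 12P, P = 8414, Q = 11974.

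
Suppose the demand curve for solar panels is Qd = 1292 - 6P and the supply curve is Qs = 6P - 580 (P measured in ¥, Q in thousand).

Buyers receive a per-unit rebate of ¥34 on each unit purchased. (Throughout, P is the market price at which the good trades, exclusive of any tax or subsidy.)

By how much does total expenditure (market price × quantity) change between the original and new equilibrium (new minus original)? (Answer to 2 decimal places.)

Solve the original market: 1292 - 6P = 6P - 580, hence P = 156 and Q = 356.
Since buyers' out-of-pocket price is the market price minus the rebate, the effective demand curve becomes Qd = 1496 - 6P.
New equilibrium: 1496 - 6P = 6P - 580 ⇒ 2076 = 12P ⇒ P = 173, Q = 458.
Expenditure moves from 156×356 = 55536 to 173×458 = 79234; change = +23698.00.

+23698.00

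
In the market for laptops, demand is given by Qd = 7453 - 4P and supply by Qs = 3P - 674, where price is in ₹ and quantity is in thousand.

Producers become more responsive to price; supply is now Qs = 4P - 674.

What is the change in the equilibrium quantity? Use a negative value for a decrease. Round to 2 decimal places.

+580.50

Solve the original market: 7453 - 4P = 3P - 674, hence P = 1161 and Q = 2809.
After the shift, demand is Qd = 7453 - 4P and supply is Qs = 4P - 674.
Clearing the new market: 7453 - 4P = 4P - 674, so P = 1015.875 and Q = 3389.5.
ΔQ = 3389.5 − 2809 = +580.50.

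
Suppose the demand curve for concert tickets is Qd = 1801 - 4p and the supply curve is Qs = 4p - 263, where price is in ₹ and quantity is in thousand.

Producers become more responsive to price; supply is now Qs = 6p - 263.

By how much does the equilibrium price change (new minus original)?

Before the shock: 1801 - 4p = 4p - 263 ⇒ 2064 = 8p ⇒ p = 258, Q = 769.
After the shift, demand is Qd = 1801 - 4p and supply is Qs = 6p - 263.
Equate the new curves: 1801 - 4p = 6p - 263, giving 2064 = 10p, p = 206.4, Q = 975.4.
Δp = 206.4 − 258 = -51.6.

-51.6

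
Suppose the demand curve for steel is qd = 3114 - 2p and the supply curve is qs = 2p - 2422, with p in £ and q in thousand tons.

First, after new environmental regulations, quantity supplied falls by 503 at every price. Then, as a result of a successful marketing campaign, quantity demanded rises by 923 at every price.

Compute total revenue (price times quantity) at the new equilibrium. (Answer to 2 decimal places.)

967718.00

Original equilibrium: 3114 - 2p = 2p - 2422 gives 5536 = 4p, so p = 1384 and q = 346.
With the change applied: demand qd = 4037 - 2p, supply qs = 2p - 2925.
Equate the new curves: 4037 - 2p = 2p - 2925, giving 6962 = 4p, p = 1740.5, q = 556.
New expenditure = 1740.5 × 556 = 967718.00.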